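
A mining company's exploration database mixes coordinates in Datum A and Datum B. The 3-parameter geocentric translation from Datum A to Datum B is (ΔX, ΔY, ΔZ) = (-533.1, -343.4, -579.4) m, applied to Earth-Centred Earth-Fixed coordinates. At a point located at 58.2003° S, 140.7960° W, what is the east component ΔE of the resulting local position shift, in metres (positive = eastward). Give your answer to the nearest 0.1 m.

ΔE = -70.9 m

At φ = -58.2003°, λ = -140.7960°: sin φ = -0.849895, cos φ = 0.526951, sin λ = -0.632083, cos λ = -0.774900.
ΔE = −sin λ·ΔX + cos λ·ΔY = −(-0.632083)·(-533.1) + (-0.774900)·(-343.4) = -70.86 m.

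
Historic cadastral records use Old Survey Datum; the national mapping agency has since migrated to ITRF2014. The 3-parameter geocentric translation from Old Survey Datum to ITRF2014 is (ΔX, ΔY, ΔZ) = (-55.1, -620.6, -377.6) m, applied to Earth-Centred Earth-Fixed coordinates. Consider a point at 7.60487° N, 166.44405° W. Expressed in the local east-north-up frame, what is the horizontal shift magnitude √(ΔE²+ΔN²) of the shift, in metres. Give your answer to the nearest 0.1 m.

The local east axis at (φ, λ) is (−sin λ, cos λ, 0), so ΔE = −sin(-166.44405°)·(-55.1) + cos(-166.44405°)·(-620.6) = 590.40 m.
The local north axis is (−sin φ cos λ, −sin φ sin λ, cos φ), giving ΔN = -7.089 − 19.251 − 374.279 = -400.62 m.
Horizontal magnitude = √(ΔE² + ΔN²) = √(590.40² + (-400.62)²) = 713.49 m.

713.5 m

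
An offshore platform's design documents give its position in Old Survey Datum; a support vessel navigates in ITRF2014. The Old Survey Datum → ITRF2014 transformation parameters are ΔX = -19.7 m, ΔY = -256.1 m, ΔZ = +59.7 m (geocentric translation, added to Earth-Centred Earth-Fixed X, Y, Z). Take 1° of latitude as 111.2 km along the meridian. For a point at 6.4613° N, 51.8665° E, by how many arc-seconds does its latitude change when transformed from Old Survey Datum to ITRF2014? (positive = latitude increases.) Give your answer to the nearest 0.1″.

Δφ = 2.7″

sin φ = 0.112532, cos φ = 0.993648, sin λ = 0.786574, cos λ = 0.617496.
North component: ΔN = −sin φ cos λ·ΔX − sin φ sin λ·ΔY + cos φ·ΔZ = −(0.112532)(0.617496)(-19.7) − (0.112532)(0.786574)(-256.1) + (0.993648)(59.7) = 83.36 m.
1° of latitude spans 111200 m, so Δφ = 83.36 / 111200 × 3600 = 2.699″.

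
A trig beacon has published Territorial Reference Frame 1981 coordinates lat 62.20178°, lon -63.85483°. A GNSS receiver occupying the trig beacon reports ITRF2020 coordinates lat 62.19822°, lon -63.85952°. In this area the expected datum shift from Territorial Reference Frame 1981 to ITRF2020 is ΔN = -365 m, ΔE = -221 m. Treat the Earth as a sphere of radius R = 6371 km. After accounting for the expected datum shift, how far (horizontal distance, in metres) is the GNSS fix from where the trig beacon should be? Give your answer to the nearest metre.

38 m

Observed coordinate differences: Δφ = -0.00356°, Δλ = -0.00469°.
Converting to metres (1° lat = 111195 m, cos φ = 0.466359): observed ΔN = -395.9 m, observed ΔE = -243.2 m.
Subtracting the expected shift leaves a residual of -395.9 − (-365) = -30.9 m north and -243.2 − (-221) = -22.2 m east.
Residual distance = √((-30.9)² + (-22.2)²) = 38.0 m.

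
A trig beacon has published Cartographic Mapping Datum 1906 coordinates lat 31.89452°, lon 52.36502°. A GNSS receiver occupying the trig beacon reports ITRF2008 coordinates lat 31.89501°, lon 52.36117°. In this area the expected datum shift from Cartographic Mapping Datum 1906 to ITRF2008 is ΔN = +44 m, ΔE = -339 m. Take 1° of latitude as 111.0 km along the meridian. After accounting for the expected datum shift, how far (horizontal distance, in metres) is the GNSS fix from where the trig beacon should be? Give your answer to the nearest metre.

Observed coordinate differences: Δφ = +0.00049°, Δλ = -0.00385°.
Converting to metres (1° lat = 111000 m, cos φ = 0.849022): observed ΔN = 54.4 m, observed ΔE = -362.8 m.
Subtracting the expected shift leaves a residual of 54.4 − (44) = 10.4 m north and -362.8 − (-339) = -23.8 m east.
Residual distance = √(10.4² + (-23.8)²) = 26.0 m.

26 m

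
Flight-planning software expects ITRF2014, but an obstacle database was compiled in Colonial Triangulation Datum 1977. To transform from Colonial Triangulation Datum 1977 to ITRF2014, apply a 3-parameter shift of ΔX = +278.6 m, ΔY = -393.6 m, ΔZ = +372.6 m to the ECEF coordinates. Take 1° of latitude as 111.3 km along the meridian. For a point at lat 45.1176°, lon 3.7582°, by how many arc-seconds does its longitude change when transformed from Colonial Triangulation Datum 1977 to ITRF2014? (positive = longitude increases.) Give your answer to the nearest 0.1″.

Δλ = -18.8″

sin φ = 0.708557, cos φ = 0.705654, sin λ = 0.065546, cos λ = 0.997850.
East component: ΔE = −sin λ·ΔX + cos λ·ΔY = −(0.065546)(278.6) + (0.997850)(-393.6) = -411.01 m.
1° of latitude spans 111300 m; at latitude φ, 1° of longitude spans that × cos φ = 78539.3 m, so Δλ = -411.01 / 78539.3 × 3600 = -18.840″.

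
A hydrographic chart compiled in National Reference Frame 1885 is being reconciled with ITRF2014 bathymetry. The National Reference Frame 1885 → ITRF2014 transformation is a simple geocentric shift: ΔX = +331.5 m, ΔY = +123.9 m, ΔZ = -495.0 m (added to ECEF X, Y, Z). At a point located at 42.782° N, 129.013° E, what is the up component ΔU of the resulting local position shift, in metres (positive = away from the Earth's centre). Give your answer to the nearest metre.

ΔU = -419 m

The local up (radial) axis is (cos φ cos λ, cos φ sin λ, sin φ), giving ΔU = -153.158 + 70.657 − 336.209 = -418.71 m.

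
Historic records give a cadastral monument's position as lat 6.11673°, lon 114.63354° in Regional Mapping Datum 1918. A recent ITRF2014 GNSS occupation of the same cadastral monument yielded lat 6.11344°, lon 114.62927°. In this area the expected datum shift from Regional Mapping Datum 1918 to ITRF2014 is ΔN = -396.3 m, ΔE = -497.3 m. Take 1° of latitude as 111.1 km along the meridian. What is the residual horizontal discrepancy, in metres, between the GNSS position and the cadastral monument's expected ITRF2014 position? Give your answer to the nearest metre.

40 m

Observed coordinate differences: Δφ = -0.00329°, Δλ = -0.00427°.
Converting to metres (1° lat = 111100 m, cos φ = 0.994307): observed ΔN = -365.5 m, observed ΔE = -471.7 m.
Subtracting the expected shift leaves a residual of -365.5 − (-396.3) = 30.8 m north and -471.7 − (-497.3) = 25.6 m east.
Residual distance = √(30.8² + 25.6²) = 40.0 m.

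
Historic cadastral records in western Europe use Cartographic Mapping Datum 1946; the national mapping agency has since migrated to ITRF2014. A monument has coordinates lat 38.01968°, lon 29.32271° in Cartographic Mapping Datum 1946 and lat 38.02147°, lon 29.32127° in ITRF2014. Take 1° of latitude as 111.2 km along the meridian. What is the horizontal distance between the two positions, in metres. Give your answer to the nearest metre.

236 m

Δφ = 38.02147° − 38.01968° = +0.00179°; Δλ = 29.32127° − 29.32271° = -0.00144°.
ΔN = Δφ × 111200 = 199.0 m; ΔE = Δλ × 111200 × cos(38.01968°) = -0.00144 × 111200 × 0.787799 = -126.1 m.
Distance = √(ΔE² + ΔN²) = √((-126.1)² + 199.0²) = 235.7 m.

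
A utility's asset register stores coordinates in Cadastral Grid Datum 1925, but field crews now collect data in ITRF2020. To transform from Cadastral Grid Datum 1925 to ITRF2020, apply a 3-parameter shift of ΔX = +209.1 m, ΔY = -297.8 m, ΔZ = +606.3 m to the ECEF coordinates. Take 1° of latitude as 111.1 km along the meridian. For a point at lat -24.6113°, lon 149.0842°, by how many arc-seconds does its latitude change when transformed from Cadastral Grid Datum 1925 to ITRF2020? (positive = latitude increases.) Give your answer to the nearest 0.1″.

sin φ = -0.416460, cos φ = 0.909154, sin λ = 0.513778, cos λ = -0.857923.
North component: ΔN = −sin φ cos λ·ΔX − sin φ sin λ·ΔY + cos φ·ΔZ = −(-0.416460)(-0.857923)(209.1) − (-0.416460)(0.513778)(-297.8) + (0.909154)(606.3) = 412.79 m.
1° of latitude spans 111100 m, so Δφ = 412.79 / 111100 × 3600 = 13.376″.

Δφ = 13.4″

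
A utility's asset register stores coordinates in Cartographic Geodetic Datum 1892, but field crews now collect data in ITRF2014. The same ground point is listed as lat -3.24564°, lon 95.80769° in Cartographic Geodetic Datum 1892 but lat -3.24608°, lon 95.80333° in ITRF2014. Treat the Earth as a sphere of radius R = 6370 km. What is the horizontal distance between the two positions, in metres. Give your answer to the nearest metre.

486 m

Δφ = -3.24608° − -3.24564° = -0.00044°; Δλ = 95.80333° − 95.80769° = -0.00436°.
1° along a meridian = πR/180 = 111177 m.
ΔN = Δφ × 111177 = -48.9 m; ΔE = Δλ × 111177 × cos(-3.24564°) = -0.00436 × 111177 × 0.998396 = -484.0 m.
Distance = √(ΔE² + ΔN²) = √((-484.0)² + (-48.9)²) = 486.4 m.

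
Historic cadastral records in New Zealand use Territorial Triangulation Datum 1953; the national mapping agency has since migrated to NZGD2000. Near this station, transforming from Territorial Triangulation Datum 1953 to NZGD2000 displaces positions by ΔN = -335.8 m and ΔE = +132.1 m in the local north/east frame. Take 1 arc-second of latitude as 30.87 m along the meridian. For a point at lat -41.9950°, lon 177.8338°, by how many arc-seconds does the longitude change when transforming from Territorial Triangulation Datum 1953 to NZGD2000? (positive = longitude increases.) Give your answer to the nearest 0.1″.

Δλ = 5.8″

At latitude -41.9950°, cos φ = 0.743203.
1″ of longitude at this latitude = 30.87 × cos φ = 22.9427 m, so Δλ = 132.1 / 22.9427 = 5.758″.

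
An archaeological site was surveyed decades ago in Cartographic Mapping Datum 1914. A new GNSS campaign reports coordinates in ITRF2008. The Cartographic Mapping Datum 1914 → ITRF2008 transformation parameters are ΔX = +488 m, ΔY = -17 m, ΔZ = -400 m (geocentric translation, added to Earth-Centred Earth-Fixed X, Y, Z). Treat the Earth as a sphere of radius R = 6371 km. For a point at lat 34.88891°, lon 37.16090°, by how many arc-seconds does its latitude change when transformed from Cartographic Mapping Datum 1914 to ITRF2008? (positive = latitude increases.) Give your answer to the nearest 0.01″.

Δφ = -17.63″

sin φ = 0.571987, cos φ = 0.820263, sin λ = 0.604055, cos λ = 0.796942.
North component: ΔN = −sin φ cos λ·ΔX − sin φ sin λ·ΔY + cos φ·ΔZ = −(0.571987)(0.796942)(488) − (0.571987)(0.604055)(-17) + (0.820263)(-400) = -544.68 m.
1° of latitude spans πR/180 = 111195 m, so Δφ = -544.68 / 111195 × 3600 = -17.634″.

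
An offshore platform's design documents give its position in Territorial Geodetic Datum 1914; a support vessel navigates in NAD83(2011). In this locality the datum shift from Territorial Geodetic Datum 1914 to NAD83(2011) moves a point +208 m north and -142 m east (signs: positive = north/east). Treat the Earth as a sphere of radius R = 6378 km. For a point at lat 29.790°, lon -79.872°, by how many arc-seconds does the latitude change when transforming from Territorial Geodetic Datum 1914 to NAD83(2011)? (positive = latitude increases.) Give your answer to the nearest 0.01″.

Δφ = 6.73″

On a sphere of radius R, 1 rad of latitude = R, so Δφ = ΔN / R = 208.0 / 6378000 = 3.2612e-05 rad = 6.727″.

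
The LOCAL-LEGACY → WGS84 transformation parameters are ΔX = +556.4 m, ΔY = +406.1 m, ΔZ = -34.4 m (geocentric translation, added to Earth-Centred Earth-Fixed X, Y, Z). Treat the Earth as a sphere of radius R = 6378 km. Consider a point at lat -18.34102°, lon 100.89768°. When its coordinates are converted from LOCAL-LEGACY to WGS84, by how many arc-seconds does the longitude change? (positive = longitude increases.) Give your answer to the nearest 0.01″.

sin φ = -0.314672, cos φ = 0.949200, sin λ = 0.981966, cos λ = -0.189056.
East component: ΔE = −sin λ·ΔX + cos λ·ΔY = −(0.981966)(556.4) + (-0.189056)(406.1) = -623.14 m.
1° of latitude spans πR/180 = 111317 m; at latitude φ, 1° of longitude spans that × cos φ = 105662.2 m, so Δλ = -623.14 / 105662.2 × 3600 = -21.231″.

Δλ = -21.23″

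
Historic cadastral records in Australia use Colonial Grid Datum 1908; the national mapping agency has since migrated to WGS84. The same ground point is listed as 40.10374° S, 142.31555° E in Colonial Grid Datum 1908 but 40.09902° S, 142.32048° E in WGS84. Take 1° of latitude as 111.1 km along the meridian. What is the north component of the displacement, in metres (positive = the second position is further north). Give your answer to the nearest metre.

ΔN = 524 m

Δφ = -40.09902° − -40.10374° = +0.00472°; Δλ = 142.32048° − 142.31555° = +0.00493°.
ΔN = Δφ × 111100 = 524.4 m; ΔE = Δλ × 111100 × cos(-40.10374°) = +0.00493 × 111100 × 0.764879 = 418.9 m.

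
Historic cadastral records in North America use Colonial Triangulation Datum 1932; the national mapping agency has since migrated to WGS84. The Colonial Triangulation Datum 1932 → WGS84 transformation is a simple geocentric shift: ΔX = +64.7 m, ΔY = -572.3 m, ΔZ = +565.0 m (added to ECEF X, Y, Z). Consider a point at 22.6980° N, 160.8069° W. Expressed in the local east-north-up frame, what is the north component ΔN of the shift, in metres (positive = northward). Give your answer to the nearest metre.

ΔN = 472 m

The local north axis is (−sin φ cos λ, −sin φ sin λ, cos φ), giving ΔN = 23.578 − 72.600 + 521.242 = 472.22 m.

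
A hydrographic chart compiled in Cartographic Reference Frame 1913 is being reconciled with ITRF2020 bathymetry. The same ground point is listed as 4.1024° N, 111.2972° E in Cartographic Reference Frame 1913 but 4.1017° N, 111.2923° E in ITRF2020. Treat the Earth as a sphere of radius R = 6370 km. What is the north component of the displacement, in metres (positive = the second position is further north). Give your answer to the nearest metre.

ΔN = -78 m

Δφ = 4.1017° − 4.1024° = -0.0007°; Δλ = 111.2923° − 111.2972° = -0.0049°.
1° along a meridian = πR/180 = 111177 m.
ΔN = Δφ × 111177 = -77.8 m; ΔE = Δλ × 111177 × cos(4.1024°) = -0.0049 × 111177 × 0.997438 = -543.4 m.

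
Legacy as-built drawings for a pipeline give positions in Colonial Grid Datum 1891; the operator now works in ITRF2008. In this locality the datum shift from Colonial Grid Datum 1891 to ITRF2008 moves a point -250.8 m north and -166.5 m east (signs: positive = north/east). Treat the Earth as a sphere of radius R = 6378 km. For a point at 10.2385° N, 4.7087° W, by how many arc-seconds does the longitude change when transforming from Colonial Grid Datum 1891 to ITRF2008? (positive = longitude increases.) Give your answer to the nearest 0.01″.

At latitude 10.2385°, cos φ = 0.984076.
One radian of longitude at latitude φ spans R cos φ, so Δλ = ΔE / (R cos φ) = -166.5 / (6378000 × 0.984076) = -2.6528e-05 rad = -5.472″.

Δλ = -5.47″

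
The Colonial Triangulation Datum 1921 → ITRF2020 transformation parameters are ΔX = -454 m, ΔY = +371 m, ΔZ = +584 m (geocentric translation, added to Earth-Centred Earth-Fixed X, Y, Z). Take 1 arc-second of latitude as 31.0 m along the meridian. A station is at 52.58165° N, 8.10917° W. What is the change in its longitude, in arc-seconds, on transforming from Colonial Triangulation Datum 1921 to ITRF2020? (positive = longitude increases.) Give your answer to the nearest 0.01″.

Δλ = 16.10″

sin φ = 0.794220, cos φ = 0.607630, sin λ = -0.141060, cos λ = 0.990001.
East component: ΔE = −sin λ·ΔX + cos λ·ΔY = −(-0.141060)(-454) + (0.990001)(371) = 303.25 m.
1° of latitude spans 3600 × 31.00 = 111600 m; at latitude φ, 1° of longitude spans that × cos φ = 67811.5 m, so Δλ = 303.25 / 67811.5 × 3600 = 16.099″.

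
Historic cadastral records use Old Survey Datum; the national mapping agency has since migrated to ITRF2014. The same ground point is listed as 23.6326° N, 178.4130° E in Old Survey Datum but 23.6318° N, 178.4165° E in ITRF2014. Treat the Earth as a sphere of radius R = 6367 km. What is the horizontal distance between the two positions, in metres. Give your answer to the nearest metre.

367 m

Δφ = 23.6318° − 23.6326° = -0.0008°; Δλ = 178.4165° − 178.4130° = +0.0035°.
1° along a meridian = πR/180 = 111125 m.
ΔN = Δφ × 111125 = -88.9 m; ΔE = Δλ × 111125 × cos(23.6326°) = +0.0035 × 111125 × 0.916135 = 356.3 m.
Distance = √(ΔE² + ΔN²) = √(356.3² + (-88.9)²) = 367.2 m.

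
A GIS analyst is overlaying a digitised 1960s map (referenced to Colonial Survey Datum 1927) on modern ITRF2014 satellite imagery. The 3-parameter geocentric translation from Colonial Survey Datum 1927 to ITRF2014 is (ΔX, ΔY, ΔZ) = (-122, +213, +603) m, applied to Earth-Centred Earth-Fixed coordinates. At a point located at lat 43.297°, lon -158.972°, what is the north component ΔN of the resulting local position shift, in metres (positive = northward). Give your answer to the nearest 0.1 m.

At φ = 43.297°, λ = -158.972°: sin φ = 0.685780, cos φ = 0.727809, sin λ = -0.358824, cos λ = -0.933405.
ΔN = −sin φ cos λ·ΔX − sin φ sin λ·ΔY + cos φ·ΔZ = −(0.685780)(-0.933405)(-122) − (0.685780)(-0.358824)(213) + (0.727809)(603) = 413.19 m.

ΔN = 413.2 m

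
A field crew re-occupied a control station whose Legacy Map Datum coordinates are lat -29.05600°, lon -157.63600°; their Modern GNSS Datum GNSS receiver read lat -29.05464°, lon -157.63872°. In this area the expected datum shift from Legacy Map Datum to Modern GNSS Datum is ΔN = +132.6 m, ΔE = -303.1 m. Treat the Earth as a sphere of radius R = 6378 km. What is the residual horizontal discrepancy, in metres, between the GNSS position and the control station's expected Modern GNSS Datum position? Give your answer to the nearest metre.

43 m

Observed coordinate differences: Δφ = +0.00136°, Δλ = -0.00272°.
Converting to metres (1° lat = 111317 m, cos φ = 0.874145): observed ΔN = 151.4 m, observed ΔE = -264.7 m.
Subtracting the expected shift leaves a residual of 151.4 − (132.6) = 18.8 m north and -264.7 − (-303.1) = 38.4 m east.
Residual distance = √(18.8² + 38.4²) = 42.8 m.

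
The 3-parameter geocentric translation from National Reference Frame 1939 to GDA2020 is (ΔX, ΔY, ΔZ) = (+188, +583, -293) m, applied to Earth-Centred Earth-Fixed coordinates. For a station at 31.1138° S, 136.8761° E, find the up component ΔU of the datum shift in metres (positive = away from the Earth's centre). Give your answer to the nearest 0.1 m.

ΔU = 375.1 m

The local up (radial) axis is (cos φ cos λ, cos φ sin λ, sin φ), giving ΔU = -117.477 + 341.195 + 151.405 = 375.12 m.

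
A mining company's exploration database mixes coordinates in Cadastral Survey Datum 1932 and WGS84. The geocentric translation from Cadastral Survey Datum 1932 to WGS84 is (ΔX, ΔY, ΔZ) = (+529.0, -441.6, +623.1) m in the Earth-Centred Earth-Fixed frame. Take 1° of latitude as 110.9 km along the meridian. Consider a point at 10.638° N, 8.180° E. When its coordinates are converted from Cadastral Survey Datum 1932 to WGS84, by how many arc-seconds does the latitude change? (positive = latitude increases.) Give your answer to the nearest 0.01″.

sin φ = 0.184603, cos φ = 0.982813, sin λ = 0.142283, cos λ = 0.989826.
North component: ΔN = −sin φ cos λ·ΔX − sin φ sin λ·ΔY + cos φ·ΔZ = −(0.184603)(0.989826)(529.0) − (0.184603)(0.142283)(-441.6) + (0.982813)(623.1) = 527.33 m.
1° of latitude spans 110900 m, so Δφ = 527.33 / 110900 × 3600 = 17.118″.

Δφ = 17.12″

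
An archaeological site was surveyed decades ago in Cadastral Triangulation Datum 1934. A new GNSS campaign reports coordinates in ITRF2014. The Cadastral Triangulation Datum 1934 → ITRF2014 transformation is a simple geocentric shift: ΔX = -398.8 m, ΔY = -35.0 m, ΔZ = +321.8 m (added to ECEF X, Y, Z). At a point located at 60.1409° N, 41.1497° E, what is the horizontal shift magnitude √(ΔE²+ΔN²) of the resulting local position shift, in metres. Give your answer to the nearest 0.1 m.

499.9 m

The local east axis at (φ, λ) is (−sin λ, cos λ, 0), so ΔE = −sin(41.1497°)·(-398.8) + cos(41.1497°)·(-35.0) = 236.07 m.
The local north axis is (−sin φ cos λ, −sin φ sin λ, cos φ), giving ΔN = 260.430 + 19.974 + 160.214 = 440.62 m.
Horizontal magnitude = √(ΔE² + ΔN²) = √(236.07² + 440.62²) = 499.87 m.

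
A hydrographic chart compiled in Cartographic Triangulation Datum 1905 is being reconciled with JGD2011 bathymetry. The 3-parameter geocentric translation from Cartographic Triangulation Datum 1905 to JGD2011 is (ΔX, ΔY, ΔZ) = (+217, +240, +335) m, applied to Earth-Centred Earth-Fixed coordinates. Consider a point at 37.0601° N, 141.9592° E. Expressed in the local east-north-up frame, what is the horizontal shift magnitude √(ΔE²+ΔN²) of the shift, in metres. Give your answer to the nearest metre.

428 m

The local east axis at (φ, λ) is (−sin λ, cos λ, 0), so ΔE = −sin(141.9592°)·217 + cos(141.9592°)·240 = -322.74 m.
The local north axis is (−sin φ cos λ, −sin φ sin λ, cos φ), giving ΔN = 102.995 − 89.128 + 267.331 = 281.20 m.
Horizontal magnitude = √(ΔE² + ΔN²) = √((-322.74)² + 281.20²) = 428.06 m.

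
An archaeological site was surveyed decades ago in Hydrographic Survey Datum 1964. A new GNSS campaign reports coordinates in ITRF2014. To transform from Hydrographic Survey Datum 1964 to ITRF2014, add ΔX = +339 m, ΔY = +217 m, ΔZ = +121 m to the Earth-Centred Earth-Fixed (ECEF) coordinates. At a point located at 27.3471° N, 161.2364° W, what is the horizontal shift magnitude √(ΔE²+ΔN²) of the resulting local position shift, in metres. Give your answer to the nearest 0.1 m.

302.8 m

The local east axis at (φ, λ) is (−sin λ, cos λ, 0), so ΔE = −sin(-161.2364°)·339 + cos(-161.2364°)·217 = -96.42 m.
The local north axis is (−sin φ cos λ, −sin φ sin λ, cos φ), giving ΔN = 147.453 + 32.065 + 107.477 = 287.00 m.
Horizontal magnitude = √(ΔE² + ΔN²) = √((-96.42)² + 287.00²) = 302.76 m.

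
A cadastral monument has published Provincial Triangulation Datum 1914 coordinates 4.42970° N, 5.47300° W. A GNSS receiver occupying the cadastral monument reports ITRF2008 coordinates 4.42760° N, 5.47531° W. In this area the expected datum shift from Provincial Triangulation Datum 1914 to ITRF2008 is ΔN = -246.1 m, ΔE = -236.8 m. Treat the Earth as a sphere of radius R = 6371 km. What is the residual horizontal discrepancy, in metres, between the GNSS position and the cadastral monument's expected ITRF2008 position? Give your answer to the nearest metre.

Observed coordinate differences: Δφ = -0.00210°, Δλ = -0.00231°.
Converting to metres (1° lat = 111195 m, cos φ = 0.997013): observed ΔN = -233.5 m, observed ΔE = -256.1 m.
Subtracting the expected shift leaves a residual of -233.5 − (-246.1) = 12.6 m north and -256.1 − (-236.8) = -19.3 m east.
Residual distance = √(12.6² + (-19.3)²) = 23.0 m.

23 m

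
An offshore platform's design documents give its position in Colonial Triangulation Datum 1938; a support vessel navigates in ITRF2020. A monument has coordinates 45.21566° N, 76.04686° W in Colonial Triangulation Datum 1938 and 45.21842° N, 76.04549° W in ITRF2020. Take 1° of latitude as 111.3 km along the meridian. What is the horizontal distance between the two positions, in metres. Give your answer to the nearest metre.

Δφ = 45.21842° − 45.21566° = +0.00276°; Δλ = -76.04549° − -76.04686° = +0.00137°.
ΔN = Δφ × 111300 = 307.2 m; ΔE = Δλ × 111300 × cos(45.21566°) = +0.00137 × 111300 × 0.704440 = 107.4 m.
Distance = √(ΔE² + ΔN²) = √(107.4² + 307.2²) = 325.4 m.

325 m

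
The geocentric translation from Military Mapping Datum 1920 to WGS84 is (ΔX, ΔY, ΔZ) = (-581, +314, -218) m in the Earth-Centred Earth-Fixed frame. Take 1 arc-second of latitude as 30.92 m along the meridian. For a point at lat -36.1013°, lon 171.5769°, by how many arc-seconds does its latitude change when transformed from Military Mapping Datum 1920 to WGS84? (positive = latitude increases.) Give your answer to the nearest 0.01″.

Δφ = 6.13″

sin φ = -0.589215, cos φ = 0.807977, sin λ = 0.146482, cos λ = -0.989213.
North component: ΔN = −sin φ cos λ·ΔX − sin φ sin λ·ΔY + cos φ·ΔZ = −(-0.589215)(-0.989213)(-581) − (-0.589215)(0.146482)(314) + (0.807977)(-218) = 189.60 m.
1° of latitude spans 3600 × 30.92 = 111312 m, so Δφ = 189.60 / 111312 × 3600 = 6.132″.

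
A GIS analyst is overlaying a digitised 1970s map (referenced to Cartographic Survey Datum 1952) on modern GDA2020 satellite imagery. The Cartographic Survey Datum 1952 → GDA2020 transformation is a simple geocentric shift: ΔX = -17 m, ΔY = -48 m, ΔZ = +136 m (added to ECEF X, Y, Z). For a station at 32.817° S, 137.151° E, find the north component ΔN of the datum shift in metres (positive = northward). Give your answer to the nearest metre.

At φ = -32.817°, λ = 137.151°: sin φ = -0.541958, cos φ = 0.840406, sin λ = 0.680069, cos λ = -0.733149.
ΔN = −sin φ cos λ·ΔX − sin φ sin λ·ΔY + cos φ·ΔZ = −(-0.541958)(-0.733149)(-17) − (-0.541958)(0.680069)(-48) + (0.840406)(136) = 103.36 m.

ΔN = 103 m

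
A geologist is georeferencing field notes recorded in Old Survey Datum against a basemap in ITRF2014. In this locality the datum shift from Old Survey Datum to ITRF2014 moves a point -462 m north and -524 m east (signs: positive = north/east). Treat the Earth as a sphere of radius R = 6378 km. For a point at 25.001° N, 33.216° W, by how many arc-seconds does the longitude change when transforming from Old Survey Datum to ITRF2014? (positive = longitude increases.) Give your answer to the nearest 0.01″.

At latitude 25.001°, cos φ = 0.906300.
One radian of longitude at latitude φ spans R cos φ, so Δλ = ΔE / (R cos φ) = -524.0 / (6378000 × 0.906300) = -9.0651e-05 rad = -18.698″.

Δλ = -18.70″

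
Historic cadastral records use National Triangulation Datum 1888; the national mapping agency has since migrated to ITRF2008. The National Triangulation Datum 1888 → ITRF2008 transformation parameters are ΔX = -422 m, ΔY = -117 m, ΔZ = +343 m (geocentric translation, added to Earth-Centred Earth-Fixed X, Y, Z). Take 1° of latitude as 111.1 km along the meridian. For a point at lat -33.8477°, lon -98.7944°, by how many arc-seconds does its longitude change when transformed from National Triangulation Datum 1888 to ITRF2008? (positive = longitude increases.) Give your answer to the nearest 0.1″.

Δλ = -15.6″

sin φ = -0.556987, cos φ = 0.830521, sin λ = -0.988243, cos λ = -0.152889.
East component: ΔE = −sin λ·ΔX + cos λ·ΔY = −(-0.988243)(-422) + (-0.152889)(-117) = -399.15 m.
1° of latitude spans 111100 m; at latitude φ, 1° of longitude spans that × cos φ = 92270.9 m, so Δλ = -399.15 / 92270.9 × 3600 = -15.573″.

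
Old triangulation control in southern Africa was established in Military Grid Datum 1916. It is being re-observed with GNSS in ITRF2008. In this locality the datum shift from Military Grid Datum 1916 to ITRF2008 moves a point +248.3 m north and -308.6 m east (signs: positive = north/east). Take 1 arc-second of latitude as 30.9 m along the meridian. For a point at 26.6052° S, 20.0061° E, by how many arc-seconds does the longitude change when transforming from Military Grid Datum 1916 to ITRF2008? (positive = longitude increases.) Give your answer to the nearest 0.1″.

At latitude -26.6052°, cos φ = 0.894114.
1″ of longitude at this latitude = 30.90 × cos φ = 27.6281 m, so Δλ = -308.6 / 27.6281 = -11.170″.

Δλ = -11.2″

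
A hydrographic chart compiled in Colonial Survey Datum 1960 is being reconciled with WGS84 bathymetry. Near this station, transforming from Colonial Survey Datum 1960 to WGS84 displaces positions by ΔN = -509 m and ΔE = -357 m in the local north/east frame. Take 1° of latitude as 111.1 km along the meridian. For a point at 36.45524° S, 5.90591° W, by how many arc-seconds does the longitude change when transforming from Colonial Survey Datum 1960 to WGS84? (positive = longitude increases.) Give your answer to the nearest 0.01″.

At latitude -36.45524°, cos φ = 0.804321.
1° of longitude at this latitude = 111.1 × cos φ = 89.36 km, so Δλ = -357.0 / 89360.1 = -0.0039951° = -14.382″.

Δλ = -14.38″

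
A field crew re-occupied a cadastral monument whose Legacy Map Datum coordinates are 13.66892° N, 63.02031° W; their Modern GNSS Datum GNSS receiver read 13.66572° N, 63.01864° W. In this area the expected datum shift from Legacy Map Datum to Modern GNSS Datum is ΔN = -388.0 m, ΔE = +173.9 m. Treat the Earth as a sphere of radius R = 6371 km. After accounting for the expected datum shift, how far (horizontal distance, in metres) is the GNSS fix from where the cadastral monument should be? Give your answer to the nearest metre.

33 m

Observed coordinate differences: Δφ = -0.00320°, Δλ = +0.00167°.
Converting to metres (1° lat = 111195 m, cos φ = 0.971677): observed ΔN = -355.8 m, observed ΔE = 180.4 m.
Subtracting the expected shift leaves a residual of -355.8 − (-388.0) = 32.2 m north and 180.4 − (173.9) = 6.5 m east.
Residual distance = √(32.2² + 6.5²) = 32.8 m.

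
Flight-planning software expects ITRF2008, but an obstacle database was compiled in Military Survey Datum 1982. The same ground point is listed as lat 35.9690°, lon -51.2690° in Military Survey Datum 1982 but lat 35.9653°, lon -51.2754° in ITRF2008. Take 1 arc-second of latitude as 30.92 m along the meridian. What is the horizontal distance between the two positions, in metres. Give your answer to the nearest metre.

Δφ = 35.9653° − 35.9690° = -0.0037°; Δλ = -51.2754° − -51.2690° = -0.0064°.
1° of latitude = 3600 × 30.92 = 111312 m.
ΔN = Δφ × 111312 = -411.9 m; ΔE = Δλ × 111312 × cos(35.9690°) = -0.0064 × 111312 × 0.809335 = -576.6 m.
Distance = √(ΔE² + ΔN²) = √((-576.6)² + (-411.9)²) = 708.6 m.

709 m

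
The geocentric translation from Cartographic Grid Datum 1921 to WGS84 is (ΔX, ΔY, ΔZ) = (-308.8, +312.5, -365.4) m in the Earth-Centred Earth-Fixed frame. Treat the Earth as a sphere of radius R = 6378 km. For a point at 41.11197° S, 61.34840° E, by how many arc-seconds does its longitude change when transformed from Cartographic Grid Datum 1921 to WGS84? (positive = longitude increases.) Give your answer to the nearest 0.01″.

Δλ = 18.06″

sin φ = -0.657533, cos φ = 0.753426, sin λ = 0.877552, cos λ = 0.479482.
East component: ΔE = −sin λ·ΔX + cos λ·ΔY = −(0.877552)(-308.8) + (0.479482)(312.5) = 420.83 m.
1° of latitude spans πR/180 = 111317 m; at latitude φ, 1° of longitude spans that × cos φ = 83869.2 m, so Δλ = 420.83 / 83869.2 × 3600 = 18.064″.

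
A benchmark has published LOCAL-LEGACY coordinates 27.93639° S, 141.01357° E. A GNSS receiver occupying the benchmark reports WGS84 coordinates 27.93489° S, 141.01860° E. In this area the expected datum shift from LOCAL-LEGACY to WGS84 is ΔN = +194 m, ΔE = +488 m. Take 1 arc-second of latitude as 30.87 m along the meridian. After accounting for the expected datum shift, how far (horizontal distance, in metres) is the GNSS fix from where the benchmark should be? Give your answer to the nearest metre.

Observed coordinate differences: Δφ = +0.00150°, Δλ = +0.00503°.
Converting to metres (1° lat = 111132 m, cos φ = 0.883468): observed ΔN = 166.7 m, observed ΔE = 493.9 m.
Subtracting the expected shift leaves a residual of 166.7 − (194) = -27.3 m north and 493.9 − (488) = 5.9 m east.
Residual distance = √((-27.3)² + 5.9²) = 27.9 m.

28 m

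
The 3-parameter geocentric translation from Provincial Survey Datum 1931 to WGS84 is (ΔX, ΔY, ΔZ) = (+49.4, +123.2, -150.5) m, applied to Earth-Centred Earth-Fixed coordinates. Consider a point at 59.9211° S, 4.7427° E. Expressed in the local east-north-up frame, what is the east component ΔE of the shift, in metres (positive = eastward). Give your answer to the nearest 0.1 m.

The local east axis at (φ, λ) is (−sin λ, cos λ, 0), so ΔE = −sin(4.7427°)·49.4 + cos(4.7427°)·123.2 = 118.69 m.

ΔE = 118.7 m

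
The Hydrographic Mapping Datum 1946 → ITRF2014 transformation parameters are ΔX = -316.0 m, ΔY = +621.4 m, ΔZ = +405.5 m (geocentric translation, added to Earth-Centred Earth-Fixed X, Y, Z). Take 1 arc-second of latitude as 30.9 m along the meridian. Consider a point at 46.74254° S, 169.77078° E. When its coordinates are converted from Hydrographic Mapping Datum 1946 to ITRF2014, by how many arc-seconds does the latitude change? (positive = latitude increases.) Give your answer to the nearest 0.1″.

sin φ = -0.728282, cos φ = 0.685278, sin λ = 0.177587, cos λ = -0.984105.
North component: ΔN = −sin φ cos λ·ΔX − sin φ sin λ·ΔY + cos φ·ΔZ = −(-0.728282)(-0.984105)(-316.0) − (-0.728282)(0.177587)(621.4) + (0.685278)(405.5) = 584.73 m.
1° of latitude spans 3600 × 30.90 = 111240 m, so Δφ = 584.73 / 111240 × 3600 = 18.923″.

Δφ = 18.9″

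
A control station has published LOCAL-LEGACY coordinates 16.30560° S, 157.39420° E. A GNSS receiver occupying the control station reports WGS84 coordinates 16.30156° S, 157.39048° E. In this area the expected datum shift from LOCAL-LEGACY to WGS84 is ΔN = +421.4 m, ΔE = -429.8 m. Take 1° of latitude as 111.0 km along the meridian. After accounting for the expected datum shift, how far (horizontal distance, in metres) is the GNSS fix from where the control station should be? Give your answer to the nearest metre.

Observed coordinate differences: Δφ = +0.00404°, Δλ = -0.00372°.
Converting to metres (1° lat = 111000 m, cos φ = 0.959778): observed ΔN = 448.4 m, observed ΔE = -396.3 m.
Subtracting the expected shift leaves a residual of 448.4 − (421.4) = 27.0 m north and -396.3 − (-429.8) = 33.5 m east.
Residual distance = √(27.0² + 33.5²) = 43.0 m.

43 m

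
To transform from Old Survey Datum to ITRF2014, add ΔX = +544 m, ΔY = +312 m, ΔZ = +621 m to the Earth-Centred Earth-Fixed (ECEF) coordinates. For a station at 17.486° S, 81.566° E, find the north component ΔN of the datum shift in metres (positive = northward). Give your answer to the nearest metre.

The local north axis is (−sin φ cos λ, −sin φ sin λ, cos φ), giving ΔN = 23.974 + 92.734 + 592.304 = 709.01 m.

ΔN = 709 m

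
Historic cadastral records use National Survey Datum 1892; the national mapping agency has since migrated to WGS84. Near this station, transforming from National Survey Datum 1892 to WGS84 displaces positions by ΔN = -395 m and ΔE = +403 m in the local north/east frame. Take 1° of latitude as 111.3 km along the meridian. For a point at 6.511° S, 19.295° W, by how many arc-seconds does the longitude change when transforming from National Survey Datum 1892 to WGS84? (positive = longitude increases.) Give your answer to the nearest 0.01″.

At latitude -6.511°, cos φ = 0.993550.
1° of longitude at this latitude = 111.3 × cos φ = 110.58 km, so Δλ = 403.0 / 110582.1 = 0.0036444° = 13.120″.

Δλ = 13.12″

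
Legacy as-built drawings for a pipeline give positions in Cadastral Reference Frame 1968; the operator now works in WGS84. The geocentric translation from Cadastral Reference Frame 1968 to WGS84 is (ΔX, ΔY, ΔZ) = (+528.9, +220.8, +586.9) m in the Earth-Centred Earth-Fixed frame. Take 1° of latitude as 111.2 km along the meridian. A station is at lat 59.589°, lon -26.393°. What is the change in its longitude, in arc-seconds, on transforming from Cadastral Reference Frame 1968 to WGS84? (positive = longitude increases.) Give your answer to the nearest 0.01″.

Δλ = 27.69″

sin φ = 0.862417, cos φ = 0.506199, sin λ = -0.444526, cos λ = 0.895766.
East component: ΔE = −sin λ·ΔX + cos λ·ΔY = −(-0.444526)(528.9) + (0.895766)(220.8) = 432.89 m.
1° of latitude spans 111200 m; at latitude φ, 1° of longitude spans that × cos φ = 56289.4 m, so Δλ = 432.89 / 56289.4 × 3600 = 27.686″.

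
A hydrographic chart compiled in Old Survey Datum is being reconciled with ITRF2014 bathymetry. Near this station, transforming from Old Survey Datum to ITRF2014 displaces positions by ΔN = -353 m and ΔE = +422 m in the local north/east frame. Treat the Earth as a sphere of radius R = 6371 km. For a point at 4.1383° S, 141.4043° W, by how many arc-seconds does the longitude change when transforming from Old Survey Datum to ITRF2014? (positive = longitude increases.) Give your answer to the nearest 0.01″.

Δλ = 13.70″

At latitude -4.1383°, cos φ = 0.997393.
One radian of longitude at latitude φ spans R cos φ, so Δλ = ΔE / (R cos φ) = 422.0 / (6371000 × 0.997393) = 6.6411e-05 rad = 13.698″.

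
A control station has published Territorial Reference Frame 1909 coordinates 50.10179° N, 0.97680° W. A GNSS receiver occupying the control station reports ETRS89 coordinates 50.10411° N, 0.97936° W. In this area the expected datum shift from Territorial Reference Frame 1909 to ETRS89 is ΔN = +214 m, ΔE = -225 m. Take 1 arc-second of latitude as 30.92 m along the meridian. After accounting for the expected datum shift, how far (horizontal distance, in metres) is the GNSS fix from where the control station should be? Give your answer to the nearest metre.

61 m

Observed coordinate differences: Δφ = +0.00232°, Δλ = -0.00256°.
Converting to metres (1° lat = 111312 m, cos φ = 0.641426): observed ΔN = 258.2 m, observed ΔE = -182.8 m.
Subtracting the expected shift leaves a residual of 258.2 − (214) = 44.2 m north and -182.8 − (-225) = 42.2 m east.
Residual distance = √(44.2² + 42.2²) = 61.2 m.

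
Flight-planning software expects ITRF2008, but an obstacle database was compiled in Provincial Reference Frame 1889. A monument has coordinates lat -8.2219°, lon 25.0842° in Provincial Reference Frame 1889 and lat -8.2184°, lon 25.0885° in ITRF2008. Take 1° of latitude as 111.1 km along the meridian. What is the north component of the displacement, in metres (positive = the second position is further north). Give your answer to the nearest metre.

Δφ = -8.2184° − -8.2219° = +0.0035°; Δλ = 25.0885° − 25.0842° = +0.0043°.
ΔN = Δφ × 111100 = 388.8 m; ΔE = Δλ × 111100 × cos(-8.2219°) = +0.0043 × 111100 × 0.989722 = 472.8 m.

ΔN = 389 m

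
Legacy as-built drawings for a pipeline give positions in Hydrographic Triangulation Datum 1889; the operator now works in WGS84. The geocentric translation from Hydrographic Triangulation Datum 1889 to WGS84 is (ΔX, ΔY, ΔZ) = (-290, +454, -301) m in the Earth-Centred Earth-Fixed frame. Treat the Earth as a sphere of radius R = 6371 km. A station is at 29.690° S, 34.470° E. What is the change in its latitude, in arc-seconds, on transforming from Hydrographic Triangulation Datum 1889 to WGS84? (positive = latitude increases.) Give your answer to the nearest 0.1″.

Δφ = -8.2″

sin φ = -0.495307, cos φ = 0.868718, sin λ = 0.565975, cos λ = 0.824423.
North component: ΔN = −sin φ cos λ·ΔX − sin φ sin λ·ΔY + cos φ·ΔZ = −(-0.495307)(0.824423)(-290) − (-0.495307)(0.565975)(454) + (0.868718)(-301) = -252.63 m.
1° of latitude spans πR/180 = 111195 m, so Δφ = -252.63 / 111195 × 3600 = -8.179″.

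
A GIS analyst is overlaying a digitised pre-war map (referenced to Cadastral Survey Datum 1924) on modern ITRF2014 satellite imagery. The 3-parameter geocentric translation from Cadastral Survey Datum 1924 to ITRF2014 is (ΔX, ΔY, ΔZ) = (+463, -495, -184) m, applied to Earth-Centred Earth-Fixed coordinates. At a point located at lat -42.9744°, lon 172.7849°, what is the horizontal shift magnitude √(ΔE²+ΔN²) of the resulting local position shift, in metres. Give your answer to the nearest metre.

654 m

The local east axis at (φ, λ) is (−sin λ, cos λ, 0), so ΔE = −sin(172.7849°)·463 + cos(172.7849°)·(-495) = 432.93 m.
The local north axis is (−sin φ cos λ, −sin φ sin λ, cos φ), giving ΔN = -313.115 − 42.379 − 134.625 = -490.12 m.
Horizontal magnitude = √(ΔE² + ΔN²) = √(432.93² + (-490.12)²) = 653.95 m.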